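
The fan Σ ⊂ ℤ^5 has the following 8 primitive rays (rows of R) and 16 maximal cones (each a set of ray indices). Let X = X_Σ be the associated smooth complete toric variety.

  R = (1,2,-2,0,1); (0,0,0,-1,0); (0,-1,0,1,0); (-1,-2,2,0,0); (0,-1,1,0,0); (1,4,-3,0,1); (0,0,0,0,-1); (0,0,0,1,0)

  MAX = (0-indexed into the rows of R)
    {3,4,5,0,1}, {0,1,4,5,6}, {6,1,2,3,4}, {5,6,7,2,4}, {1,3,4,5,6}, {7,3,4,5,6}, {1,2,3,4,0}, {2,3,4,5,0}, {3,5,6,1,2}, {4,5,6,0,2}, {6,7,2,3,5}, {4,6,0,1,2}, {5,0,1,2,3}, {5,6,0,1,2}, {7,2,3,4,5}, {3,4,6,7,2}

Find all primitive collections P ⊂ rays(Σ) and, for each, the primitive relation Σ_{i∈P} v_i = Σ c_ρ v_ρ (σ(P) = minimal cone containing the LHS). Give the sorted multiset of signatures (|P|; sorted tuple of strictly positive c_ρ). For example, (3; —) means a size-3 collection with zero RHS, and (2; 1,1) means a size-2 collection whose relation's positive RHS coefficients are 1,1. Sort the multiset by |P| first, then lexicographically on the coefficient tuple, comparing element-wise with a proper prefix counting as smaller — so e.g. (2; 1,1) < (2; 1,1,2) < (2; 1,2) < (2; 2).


Minimal non-faces — 5 found among 8 rays, 16 max cones:

  • {1,7}:  v_{1} + v_{7} = 0  ⇒ sig = (2; —)
  • {0,7}:  v_{0} + v_{7} = v_{2} + v_{4} + v_{5}  ⇒ sig = (2; 1,1,1)
  • {0,3,6}:  v_{0} + v_{3} + v_{6} = 0  ⇒ sig = (3; —)
  • {1,2,4,5}:  v_{1} + v_{2} + v_{4} + v_{5} = v_{0}  ⇒ sig = (4; 1)
  • {2,3,4,5,6}:  v_{2} + v_{3} + v_{4} + v_{5} + v_{6} = v_{7}  ⇒ sig = (5; 1)

Signatures (|P|; sorted positive RHS coefficients), sorted:
{ (2; —),  (2; 1,1,1),  (3; —),  (4; 1),  (5; 1) }


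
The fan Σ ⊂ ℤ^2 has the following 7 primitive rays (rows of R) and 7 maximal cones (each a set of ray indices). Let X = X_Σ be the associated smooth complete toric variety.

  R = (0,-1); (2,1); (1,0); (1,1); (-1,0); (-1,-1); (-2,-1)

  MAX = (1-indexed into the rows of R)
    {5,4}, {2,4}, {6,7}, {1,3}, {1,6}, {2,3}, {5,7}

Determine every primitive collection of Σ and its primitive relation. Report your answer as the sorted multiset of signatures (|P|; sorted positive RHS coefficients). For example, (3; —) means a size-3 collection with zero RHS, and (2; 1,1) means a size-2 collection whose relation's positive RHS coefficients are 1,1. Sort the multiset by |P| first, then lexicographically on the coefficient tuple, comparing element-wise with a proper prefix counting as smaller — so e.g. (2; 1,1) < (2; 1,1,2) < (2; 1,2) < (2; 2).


Σ has 14 primitive collections:

  • {2,7}:  v_{2} + v_{7} = 0 — sig = (2; —)
  • {3,5}:  v_{3} + v_{5} = 0 — sig = (2; —)
  • {4,6}:  v_{4} + v_{6} = 0 — sig = (2; —)
  • {1,4}:  v_{1} + v_{4} = v_{3} — sig = (2; 1)
  • {1,5}:  v_{1} + v_{5} = v_{6} — sig = (2; 1)
  • {2,5}:  v_{2} + v_{5} = v_{4} — sig = (2; 1)
  • {2,6}:  v_{2} + v_{6} = v_{3} — sig = (2; 1)
  • {3,4}:  v_{3} + v_{4} = v_{2} — sig = (2; 1)
  • {3,6}:  v_{3} + v_{6} = v_{1} — sig = (2; 1)
  • {3,7}:  v_{3} + v_{7} = v_{6} — sig = (2; 1)
  • {4,7}:  v_{4} + v_{7} = v_{5} — sig = (2; 1)
  • {5,6}:  v_{5} + v_{6} = v_{7} — sig = (2; 1)
  • {1,2}:  v_{1} + v_{2} = 2·v_{3} — sig = (2; 2)
  • {1,7}:  v_{1} + v_{7} = 2·v_{6} — sig = (2; 2)

Sorted signature multiset PRS(X):
[(2; —), (2; —), (2; —), (2; 1), (2; 1), (2; 1), (2; 1), (2; 1), (2; 1), (2; 1), (2; 1), (2; 1), (2; 2), (2; 2)]


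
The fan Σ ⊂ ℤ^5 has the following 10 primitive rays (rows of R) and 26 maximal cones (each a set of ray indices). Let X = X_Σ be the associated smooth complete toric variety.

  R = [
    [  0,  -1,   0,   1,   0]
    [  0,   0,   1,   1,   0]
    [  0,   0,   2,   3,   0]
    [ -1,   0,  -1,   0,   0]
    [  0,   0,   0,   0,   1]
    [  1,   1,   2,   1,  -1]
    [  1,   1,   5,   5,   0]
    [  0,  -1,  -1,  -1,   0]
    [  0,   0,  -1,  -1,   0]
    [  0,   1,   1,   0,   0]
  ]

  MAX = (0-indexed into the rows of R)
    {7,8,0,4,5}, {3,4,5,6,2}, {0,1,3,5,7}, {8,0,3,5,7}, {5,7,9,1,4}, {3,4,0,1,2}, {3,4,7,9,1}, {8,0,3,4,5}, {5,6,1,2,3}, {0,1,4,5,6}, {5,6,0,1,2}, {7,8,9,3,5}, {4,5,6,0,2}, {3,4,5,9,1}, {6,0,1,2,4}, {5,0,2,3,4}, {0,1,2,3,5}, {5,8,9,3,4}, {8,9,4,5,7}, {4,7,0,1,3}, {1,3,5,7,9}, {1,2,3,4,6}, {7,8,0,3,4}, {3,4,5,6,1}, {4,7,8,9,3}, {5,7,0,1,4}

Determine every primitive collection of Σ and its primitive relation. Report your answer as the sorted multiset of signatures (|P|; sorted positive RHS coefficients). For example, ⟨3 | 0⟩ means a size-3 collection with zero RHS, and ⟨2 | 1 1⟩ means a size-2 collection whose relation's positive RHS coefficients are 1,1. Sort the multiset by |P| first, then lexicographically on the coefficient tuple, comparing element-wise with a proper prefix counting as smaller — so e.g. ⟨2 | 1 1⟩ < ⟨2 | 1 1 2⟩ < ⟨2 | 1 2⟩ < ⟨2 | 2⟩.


|primitive collections| = 12. Relations:

  P = {1,8}:  v_{1} + v_{8} = 0 — sig = ⟨2 | 0⟩
  P = {0,9}:  v_{0} + v_{9} = v_{1} — sig = ⟨2 | 1⟩
  P = {2,7}:  v_{2} + v_{7} = v_{0} + v_{1} — sig = ⟨2 | 1 1⟩
  P = {6,8}:  v_{6} + v_{8} = v_{2} + v_{4} + v_{5} — sig = ⟨2 | 1 1 1⟩
  P = {2,8}:  v_{2} + v_{8} = v_{0} + v_{3} + v_{4} + v_{5} — sig = ⟨2 | 1 1 1 1⟩
  P = {2,9}:  v_{2} + v_{9} = 2·v_{1} + v_{3} + v_{4} + v_{5} — sig = ⟨2 | 1 1 1 2⟩
  P = {6,7}:  v_{6} + v_{7} = v_{0} + 2·v_{1} + v_{4} + v_{5} — sig = ⟨2 | 1 1 1 2⟩
  P = {6,9}:  v_{6} + v_{9} = 3·v_{1} + v_{3} + 2·v_{4} + 2·v_{5} — sig = ⟨2 | 1 2 2 3⟩
  P = {0,3,6}:  v_{0} + v_{3} + v_{6} = 2·v_{2} — sig = ⟨3 | 2⟩
  P = {3,4,5,7}:  v_{3} + v_{4} + v_{5} + v_{7} = 0 — sig = ⟨4 | 0⟩
  P = {1,2,4,5}:  v_{1} + v_{2} + v_{4} + v_{5} = v_{6} — sig = ⟨4 | 1⟩
  P = {0,1,3,4,5}:  v_{0} + v_{1} + v_{3} + v_{4} + v_{5} = v_{2} — sig = ⟨5 | 1⟩

Signatures (|P|; sorted positive RHS coefficients), sorted:
[⟨2 | 0⟩, ⟨2 | 1⟩, ⟨2 | 1 1⟩, ⟨2 | 1 1 1⟩, ⟨2 | 1 1 1 1⟩, ⟨2 | 1 1 1 2⟩, ⟨2 | 1 1 1 2⟩, ⟨2 | 1 2 2 3⟩, ⟨3 | 2⟩, ⟨4 | 0⟩, ⟨4 | 1⟩, ⟨5 | 1⟩]


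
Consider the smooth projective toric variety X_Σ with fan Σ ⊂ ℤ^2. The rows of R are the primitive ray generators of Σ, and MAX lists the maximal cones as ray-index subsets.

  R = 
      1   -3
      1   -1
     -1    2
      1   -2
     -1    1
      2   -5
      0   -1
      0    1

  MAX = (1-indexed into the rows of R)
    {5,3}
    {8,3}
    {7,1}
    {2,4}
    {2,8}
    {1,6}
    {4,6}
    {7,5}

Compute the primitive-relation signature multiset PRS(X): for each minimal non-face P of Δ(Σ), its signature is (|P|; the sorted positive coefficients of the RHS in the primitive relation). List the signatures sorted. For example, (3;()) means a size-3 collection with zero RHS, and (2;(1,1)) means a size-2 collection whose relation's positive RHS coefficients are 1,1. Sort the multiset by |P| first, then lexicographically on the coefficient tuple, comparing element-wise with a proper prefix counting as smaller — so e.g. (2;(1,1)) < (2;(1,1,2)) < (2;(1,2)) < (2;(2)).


Minimal non-faces — 20 found among 8 rays, 8 max cones:

  P={2,5}:  v_{2} + v_{5} = 0  →  sig = (2;())
  P={3,4}:  v_{3} + v_{4} = 0  →  sig = (2;())
  P={7,8}:  v_{7} + v_{8} = 0  →  sig = (2;())
  P={1,3}:  v_{1} + v_{3} = v_{7}  →  sig = (2;(1))
  P={1,4}:  v_{1} + v_{4} = v_{6}  →  sig = (2;(1))
  P={1,8}:  v_{1} + v_{8} = v_{4}  →  sig = (2;(1))
  P={2,3}:  v_{2} + v_{3} = v_{8}  →  sig = (2;(1))
  P={2,7}:  v_{2} + v_{7} = v_{4}  →  sig = (2;(1))
  P={3,6}:  v_{3} + v_{6} = v_{1}  →  sig = (2;(1))
  P={3,7}:  v_{3} + v_{7} = v_{5}  →  sig = (2;(1))
  P={4,5}:  v_{4} + v_{5} = v_{7}  →  sig = (2;(1))
  P={4,7}:  v_{4} + v_{7} = v_{1}  →  sig = (2;(1))
  P={4,8}:  v_{4} + v_{8} = v_{2}  →  sig = (2;(1))
  P={5,8}:  v_{5} + v_{8} = v_{3}  →  sig = (2;(1))
  P={5,6}:  v_{5} + v_{6} = v_{1} + v_{7}  →  sig = (2;(1,1))
  P={1,2}:  v_{1} + v_{2} = 2·v_{4}  →  sig = (2;(2))
  P={1,5}:  v_{1} + v_{5} = 2·v_{7}  →  sig = (2;(2))
  P={6,7}:  v_{6} + v_{7} = 2·v_{1}  →  sig = (2;(2))
  P={6,8}:  v_{6} + v_{8} = 2·v_{4}  →  sig = (2;(2))
  P={2,6}:  v_{2} + v_{6} = 3·v_{4}  →  sig = (2;(3))

Sorted signature multiset PRS(X):
{ (2;()) ×3,  (2;(1)) ×11,  (2;(1,1)),  (2;(2)) ×4,  (2;(3)) }


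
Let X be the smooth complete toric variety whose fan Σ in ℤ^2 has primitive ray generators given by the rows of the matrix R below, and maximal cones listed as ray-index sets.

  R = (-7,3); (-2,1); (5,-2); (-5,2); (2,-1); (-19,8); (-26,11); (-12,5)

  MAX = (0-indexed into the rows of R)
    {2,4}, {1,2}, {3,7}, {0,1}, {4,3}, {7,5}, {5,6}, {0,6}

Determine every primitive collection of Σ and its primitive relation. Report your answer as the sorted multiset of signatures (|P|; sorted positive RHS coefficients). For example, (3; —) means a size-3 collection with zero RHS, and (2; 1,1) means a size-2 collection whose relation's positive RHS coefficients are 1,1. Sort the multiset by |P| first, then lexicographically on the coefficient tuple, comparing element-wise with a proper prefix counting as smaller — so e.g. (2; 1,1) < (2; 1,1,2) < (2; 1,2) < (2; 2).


The 20 primitive collections of Σ (r=8, n=2):

  P={1,4}:  v_{1} + v_{4} = 0 ; sig = (2; —)
  P={2,3}:  v_{2} + v_{3} = 0 ; sig = (2; —)
  P={0,2}:  v_{0} + v_{2} = v_{1} ; sig = (2; 1)
  P={0,3}:  v_{0} + v_{3} = v_{7} ; sig = (2; 1)
  P={0,4}:  v_{0} + v_{4} = v_{3} ; sig = (2; 1)
  P={0,5}:  v_{0} + v_{5} = v_{6} ; sig = (2; 1)
  P={0,7}:  v_{0} + v_{7} = v_{5} ; sig = (2; 1)
  P={1,3}:  v_{1} + v_{3} = v_{0} ; sig = (2; 1)
  P={2,7}:  v_{2} + v_{7} = v_{0} ; sig = (2; 1)
  P={3,6}:  v_{3} + v_{6} = v_{5} + v_{7} ; sig = (2; 1,1)
  P={4,5}:  v_{4} + v_{5} = v_{3} + v_{7} ; sig = (2; 1,1)
  P={1,7}:  v_{1} + v_{7} = 2·v_{0} ; sig = (2; 2)
  P={2,5}:  v_{2} + v_{5} = 2·v_{0} ; sig = (2; 2)
  P={3,5}:  v_{3} + v_{5} = 2·v_{7} ; sig = (2; 2)
  P={4,6}:  v_{4} + v_{6} = 2·v_{7} ; sig = (2; 2)
  P={4,7}:  v_{4} + v_{7} = 2·v_{3} ; sig = (2; 2)
  P={6,7}:  v_{6} + v_{7} = 2·v_{5} ; sig = (2; 2)
  P={1,5}:  v_{1} + v_{5} = 3·v_{0} ; sig = (2; 3)
  P={2,6}:  v_{2} + v_{6} = 3·v_{0} ; sig = (2; 3)
  P={1,6}:  v_{1} + v_{6} = 4·v_{0} ; sig = (2; 4)

Signatures (|P|; sorted positive RHS coefficients), sorted:
    |P|=2: 20 collections, coeffs (), (), (1), (1), (1), (1), (1), (1), (1), (1,1), (1,1), (2), (2), (2), (2), (2), (2), (3), (3), (4)


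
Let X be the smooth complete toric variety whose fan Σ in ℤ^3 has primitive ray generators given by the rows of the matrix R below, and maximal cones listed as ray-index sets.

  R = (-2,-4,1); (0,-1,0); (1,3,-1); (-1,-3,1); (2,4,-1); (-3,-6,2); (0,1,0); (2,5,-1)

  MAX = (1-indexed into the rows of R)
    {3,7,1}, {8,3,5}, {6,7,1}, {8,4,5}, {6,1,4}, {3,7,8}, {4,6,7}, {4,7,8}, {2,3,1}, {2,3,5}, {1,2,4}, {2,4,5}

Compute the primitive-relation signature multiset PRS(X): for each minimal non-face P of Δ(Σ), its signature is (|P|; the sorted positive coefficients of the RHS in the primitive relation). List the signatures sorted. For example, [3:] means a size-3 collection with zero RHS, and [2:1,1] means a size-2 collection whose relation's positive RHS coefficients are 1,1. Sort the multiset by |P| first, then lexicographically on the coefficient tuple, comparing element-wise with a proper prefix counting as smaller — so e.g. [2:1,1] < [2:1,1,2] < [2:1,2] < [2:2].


Δ(Σ) — 8 vertices, 11 min non-faces:

  P = {1,5}:  v_{1} + v_{5} = 0  ⇒ sig = [2:]
  P = {2,7}:  v_{2} + v_{7} = 0  ⇒ sig = [2:]
  P = {3,4}:  v_{3} + v_{4} = 0  ⇒ sig = [2:]
  P = {1,8}:  v_{1} + v_{8} = v_{7}  ⇒ sig = [2:1]
  P = {2,8}:  v_{2} + v_{8} = v_{5}  ⇒ sig = [2:1]
  P = {5,7}:  v_{5} + v_{7} = v_{8}  ⇒ sig = [2:1]
  P = {2,6}:  v_{2} + v_{6} = v_{1} + v_{4}  ⇒ sig = [2:1,1]
  P = {3,6}:  v_{3} + v_{6} = v_{1} + v_{7}  ⇒ sig = [2:1,1]
  P = {5,6}:  v_{5} + v_{6} = v_{4} + v_{7}  ⇒ sig = [2:1,1]
  P = {6,8}:  v_{6} + v_{8} = v_{4} + 2·v_{7}  ⇒ sig = [2:1,2]
  P = {1,4,7}:  v_{1} + v_{4} + v_{7} = v_{6}  ⇒ sig = [3:1]

Hence PRS(X_Σ) =
    [2:]
    [2:]
    [2:]
    [2:1]
    [2:1]
    [2:1]
    [2:1,1]
    [2:1,1]
    [2:1,1]
    [2:1,2]
    [3:1]


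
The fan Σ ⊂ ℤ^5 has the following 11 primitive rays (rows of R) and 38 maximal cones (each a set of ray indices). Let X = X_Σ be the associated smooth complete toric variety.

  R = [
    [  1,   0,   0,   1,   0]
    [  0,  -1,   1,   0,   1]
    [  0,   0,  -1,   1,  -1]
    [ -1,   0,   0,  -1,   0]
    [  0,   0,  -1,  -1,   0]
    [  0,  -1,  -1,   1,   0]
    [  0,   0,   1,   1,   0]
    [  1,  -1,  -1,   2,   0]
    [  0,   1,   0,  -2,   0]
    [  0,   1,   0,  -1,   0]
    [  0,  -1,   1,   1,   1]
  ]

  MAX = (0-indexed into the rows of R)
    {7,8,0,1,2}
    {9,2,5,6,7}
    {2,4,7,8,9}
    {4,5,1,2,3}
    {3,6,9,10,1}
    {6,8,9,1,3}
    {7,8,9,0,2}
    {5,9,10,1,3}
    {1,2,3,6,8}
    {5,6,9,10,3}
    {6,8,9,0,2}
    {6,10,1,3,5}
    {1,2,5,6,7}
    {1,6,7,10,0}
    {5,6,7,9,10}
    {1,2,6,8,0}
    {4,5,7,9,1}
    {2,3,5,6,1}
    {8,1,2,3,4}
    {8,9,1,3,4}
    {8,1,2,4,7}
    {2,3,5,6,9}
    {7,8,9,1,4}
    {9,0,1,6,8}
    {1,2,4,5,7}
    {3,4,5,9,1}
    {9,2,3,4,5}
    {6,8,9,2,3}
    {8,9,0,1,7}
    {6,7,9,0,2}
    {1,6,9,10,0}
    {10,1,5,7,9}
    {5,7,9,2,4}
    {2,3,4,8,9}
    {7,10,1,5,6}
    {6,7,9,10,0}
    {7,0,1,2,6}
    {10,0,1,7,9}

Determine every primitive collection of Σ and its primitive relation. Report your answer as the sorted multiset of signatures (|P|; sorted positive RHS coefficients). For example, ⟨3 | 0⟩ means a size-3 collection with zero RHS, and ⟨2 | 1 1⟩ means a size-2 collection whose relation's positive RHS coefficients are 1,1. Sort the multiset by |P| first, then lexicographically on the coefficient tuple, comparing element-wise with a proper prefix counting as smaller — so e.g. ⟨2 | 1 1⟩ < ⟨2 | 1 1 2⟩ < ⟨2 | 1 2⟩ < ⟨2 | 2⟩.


13 collections generate NE(X_Σ); each relation:

  {0,3}:  v_{0} + v_{3} = 0  so sig = ⟨2 | 0⟩
  {4,6}:  v_{4} + v_{6} = 0  so sig = ⟨2 | 0⟩
  {0,5}:  v_{0} + v_{5} = v_{7}  so sig = ⟨2 | 1⟩
  {3,7}:  v_{3} + v_{7} = v_{5}  so sig = ⟨2 | 1⟩
  {5,8}:  v_{5} + v_{8} = v_{4}  so sig = ⟨2 | 1⟩
  {0,4}:  v_{0} + v_{4} = v_{7} + v_{8}  so sig = ⟨2 | 1 1⟩
  {2,10}:  v_{2} + v_{10} = v_{5} + v_{6}  so sig = ⟨2 | 1 1⟩
  {8,10}:  v_{8} + v_{10} = v_{1} + v_{9}  so sig = ⟨2 | 1 1⟩
  {4,10}:  v_{4} + v_{10} = v_{1} + v_{5} + v_{9}  so sig = ⟨2 | 1 1 1⟩
  {1,2,9}:  v_{1} + v_{2} + v_{9} = 0  so sig = ⟨3 | 0⟩
  {6,7,8}:  v_{6} + v_{7} + v_{8} = v_{0}  so sig = ⟨3 | 1⟩
  {1,5,6,9}:  v_{1} + v_{5} + v_{6} + v_{9} = v_{10}  so sig = ⟨4 | 1⟩
  {1,6,7,9}:  v_{1} + v_{6} + v_{7} + v_{9} = v_{0} + v_{10}  so sig = ⟨4 | 1 1⟩

Signatures (|P|; sorted positive RHS coefficients), sorted:
    |P|=2: 9 collections, coeffs (), (), (1), (1), (1), (1,1), (1,1), (1,1), (1,1,1)
    |P|=3: 2 collections, coeffs (), (1)
    |P|=4: 2 collections, coeffs (1), (1,1)


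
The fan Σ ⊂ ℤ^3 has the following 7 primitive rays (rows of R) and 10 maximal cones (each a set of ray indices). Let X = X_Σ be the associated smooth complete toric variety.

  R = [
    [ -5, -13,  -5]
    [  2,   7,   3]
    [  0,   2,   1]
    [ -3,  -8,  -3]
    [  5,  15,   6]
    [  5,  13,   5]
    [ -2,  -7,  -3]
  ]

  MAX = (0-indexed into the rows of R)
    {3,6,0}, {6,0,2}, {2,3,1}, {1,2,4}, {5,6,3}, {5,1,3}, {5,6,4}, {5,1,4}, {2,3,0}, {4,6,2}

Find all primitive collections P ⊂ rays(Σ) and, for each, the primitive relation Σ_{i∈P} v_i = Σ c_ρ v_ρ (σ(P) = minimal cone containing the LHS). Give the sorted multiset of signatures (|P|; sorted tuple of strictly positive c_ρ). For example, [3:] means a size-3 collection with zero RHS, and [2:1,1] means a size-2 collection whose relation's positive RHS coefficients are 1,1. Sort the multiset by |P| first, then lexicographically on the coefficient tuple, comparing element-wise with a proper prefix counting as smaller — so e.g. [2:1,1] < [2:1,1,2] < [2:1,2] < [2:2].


Δ(Σ) — 7 vertices, 7 min non-faces:

  • {0,5}:  v_{0} + v_{5} = 0  →  sig = [2:]
  • {1,6}:  v_{1} + v_{6} = 0  →  sig = [2:]
  • {0,4}:  v_{0} + v_{4} = v_{2}  →  sig = [2:1]
  • {2,5}:  v_{2} + v_{5} = v_{4}  →  sig = [2:1]
  • {3,4}:  v_{3} + v_{4} = v_{1}  →  sig = [2:1]
  • {0,1}:  v_{0} + v_{1} = v_{2} + v_{3}  →  sig = [2:1,1]
  • {2,3,6}:  v_{2} + v_{3} + v_{6} = v_{0}  →  sig = [3:1]

so the primitive-relation signature multiset is
    [2:]
    [2:]
    [2:1]
    [2:1]
    [2:1]
    [2:1,1]
    [3:1]


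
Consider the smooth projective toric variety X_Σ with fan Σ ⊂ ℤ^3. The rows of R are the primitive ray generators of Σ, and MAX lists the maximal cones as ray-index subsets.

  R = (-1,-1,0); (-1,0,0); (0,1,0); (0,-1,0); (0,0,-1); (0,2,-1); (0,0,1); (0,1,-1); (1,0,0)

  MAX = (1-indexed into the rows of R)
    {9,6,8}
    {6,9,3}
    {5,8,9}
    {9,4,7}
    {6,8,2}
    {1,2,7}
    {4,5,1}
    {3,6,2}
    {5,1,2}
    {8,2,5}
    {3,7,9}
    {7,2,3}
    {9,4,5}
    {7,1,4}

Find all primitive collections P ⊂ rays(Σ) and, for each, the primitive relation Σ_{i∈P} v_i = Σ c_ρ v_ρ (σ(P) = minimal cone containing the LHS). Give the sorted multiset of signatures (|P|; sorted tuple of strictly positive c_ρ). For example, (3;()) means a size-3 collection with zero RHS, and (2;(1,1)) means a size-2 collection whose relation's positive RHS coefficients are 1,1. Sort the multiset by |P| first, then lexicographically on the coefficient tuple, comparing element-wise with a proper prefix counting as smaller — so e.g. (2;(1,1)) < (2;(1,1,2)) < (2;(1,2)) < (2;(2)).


Δ(Σ) — 9 vertices, 15 min non-faces:

  {2,9}:  v_{2} + v_{9} = 0  →  sig = (2;())
  {3,4}:  v_{3} + v_{4} = 0  →  sig = (2;())
  {5,7}:  v_{5} + v_{7} = 0  →  sig = (2;())
  {1,3}:  v_{1} + v_{3} = v_{2}  →  sig = (2;(1))
  {1,9}:  v_{1} + v_{9} = v_{4}  →  sig = (2;(1))
  {2,4}:  v_{2} + v_{4} = v_{1}  →  sig = (2;(1))
  {3,5}:  v_{3} + v_{5} = v_{8}  →  sig = (2;(1))
  {3,8}:  v_{3} + v_{8} = v_{6}  →  sig = (2;(1))
  {4,6}:  v_{4} + v_{6} = v_{8}  →  sig = (2;(1))
  {4,8}:  v_{4} + v_{8} = v_{5}  →  sig = (2;(1))
  {7,8}:  v_{7} + v_{8} = v_{3}  →  sig = (2;(1))
  {1,6}:  v_{1} + v_{6} = v_{2} + v_{8}  →  sig = (2;(1,1))
  {1,8}:  v_{1} + v_{8} = v_{2} + v_{5}  →  sig = (2;(1,1))
  {5,6}:  v_{5} + v_{6} = 2·v_{8}  →  sig = (2;(2))
  {6,7}:  v_{6} + v_{7} = 2·v_{3}  →  sig = (2;(2))

Sorted signature multiset PRS(X):
[(2;()), (2;()), (2;()), (2;(1)), (2;(1)), (2;(1)), (2;(1)), (2;(1)), (2;(1)), (2;(1)), (2;(1)), (2;(1,1)), (2;(1,1)), (2;(2)), (2;(2))]


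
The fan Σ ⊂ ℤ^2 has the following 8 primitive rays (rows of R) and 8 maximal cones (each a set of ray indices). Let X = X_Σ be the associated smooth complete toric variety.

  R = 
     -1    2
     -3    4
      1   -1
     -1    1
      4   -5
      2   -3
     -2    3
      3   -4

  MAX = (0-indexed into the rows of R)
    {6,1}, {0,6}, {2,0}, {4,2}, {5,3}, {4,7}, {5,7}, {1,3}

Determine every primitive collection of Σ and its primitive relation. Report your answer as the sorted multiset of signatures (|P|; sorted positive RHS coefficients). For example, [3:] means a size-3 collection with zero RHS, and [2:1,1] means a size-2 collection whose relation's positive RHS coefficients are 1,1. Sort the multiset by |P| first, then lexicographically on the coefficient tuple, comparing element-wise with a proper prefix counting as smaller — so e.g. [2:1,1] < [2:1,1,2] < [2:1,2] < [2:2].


Minimal non-faces — 20 found among 8 rays, 8 max cones:

  P={1,7}:  v_{1} + v_{7} = 0  →  sig = [2:]
  P={2,3}:  v_{2} + v_{3} = 0  →  sig = [2:]
  P={5,6}:  v_{5} + v_{6} = 0  →  sig = [2:]
  P={0,3}:  v_{0} + v_{3} = v_{6}  →  sig = [2:1]
  P={0,5}:  v_{0} + v_{5} = v_{2}  →  sig = [2:1]
  P={1,2}:  v_{1} + v_{2} = v_{6}  →  sig = [2:1]
  P={1,4}:  v_{1} + v_{4} = v_{2}  →  sig = [2:1]
  P={1,5}:  v_{1} + v_{5} = v_{3}  →  sig = [2:1]
  P={2,5}:  v_{2} + v_{5} = v_{7}  →  sig = [2:1]
  P={2,6}:  v_{2} + v_{6} = v_{0}  →  sig = [2:1]
  P={2,7}:  v_{2} + v_{7} = v_{4}  →  sig = [2:1]
  P={3,4}:  v_{3} + v_{4} = v_{7}  →  sig = [2:1]
  P={3,6}:  v_{3} + v_{6} = v_{1}  →  sig = [2:1]
  P={3,7}:  v_{3} + v_{7} = v_{5}  →  sig = [2:1]
  P={6,7}:  v_{6} + v_{7} = v_{2}  →  sig = [2:1]
  P={0,1}:  v_{0} + v_{1} = 2·v_{6}  →  sig = [2:2]
  P={0,7}:  v_{0} + v_{7} = 2·v_{2}  →  sig = [2:2]
  P={4,5}:  v_{4} + v_{5} = 2·v_{7}  →  sig = [2:2]
  P={4,6}:  v_{4} + v_{6} = 2·v_{2}  →  sig = [2:2]
  P={0,4}:  v_{0} + v_{4} = 3·v_{2}  →  sig = [2:3]

so the primitive-relation signature multiset is
    [2:]
    [2:]
    [2:]
    [2:1]
    [2:1]
    [2:1]
    [2:1]
    [2:1]
    [2:1]
    [2:1]
    [2:1]
    [2:1]
    [2:1]
    [2:1]
    [2:1]
    [2:2]
    [2:2]
    [2:2]
    [2:2]
    [2:3]


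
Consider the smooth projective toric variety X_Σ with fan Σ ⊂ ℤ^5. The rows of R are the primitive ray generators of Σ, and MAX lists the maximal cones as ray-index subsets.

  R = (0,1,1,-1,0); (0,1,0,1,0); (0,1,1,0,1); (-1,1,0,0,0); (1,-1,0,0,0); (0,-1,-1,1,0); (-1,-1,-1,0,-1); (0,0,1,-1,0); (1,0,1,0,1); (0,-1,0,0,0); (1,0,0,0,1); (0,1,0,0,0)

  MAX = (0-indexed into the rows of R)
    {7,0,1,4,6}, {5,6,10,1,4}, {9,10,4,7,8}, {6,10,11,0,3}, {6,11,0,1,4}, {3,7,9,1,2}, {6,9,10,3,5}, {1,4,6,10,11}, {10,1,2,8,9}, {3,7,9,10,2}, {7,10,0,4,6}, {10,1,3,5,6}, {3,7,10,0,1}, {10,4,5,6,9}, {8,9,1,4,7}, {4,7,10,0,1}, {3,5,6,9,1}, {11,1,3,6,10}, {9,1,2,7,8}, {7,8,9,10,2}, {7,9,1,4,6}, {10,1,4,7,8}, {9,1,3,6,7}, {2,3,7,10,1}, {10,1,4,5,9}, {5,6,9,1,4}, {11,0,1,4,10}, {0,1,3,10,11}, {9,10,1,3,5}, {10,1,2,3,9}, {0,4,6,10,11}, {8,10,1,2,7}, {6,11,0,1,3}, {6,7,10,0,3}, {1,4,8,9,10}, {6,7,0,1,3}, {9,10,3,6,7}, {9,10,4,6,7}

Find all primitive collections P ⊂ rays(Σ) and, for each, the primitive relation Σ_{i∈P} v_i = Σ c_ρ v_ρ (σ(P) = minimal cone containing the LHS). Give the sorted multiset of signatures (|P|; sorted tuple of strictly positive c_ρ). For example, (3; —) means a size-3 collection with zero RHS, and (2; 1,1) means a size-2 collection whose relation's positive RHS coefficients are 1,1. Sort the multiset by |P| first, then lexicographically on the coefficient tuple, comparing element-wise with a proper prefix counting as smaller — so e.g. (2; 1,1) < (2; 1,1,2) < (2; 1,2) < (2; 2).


Primitive collections (21):

  P = {0,5}:  v_{0} + v_{5} = 0  →  sig = (2; —)
  P = {3,4}:  v_{3} + v_{4} = 0  →  sig = (2; —)
  P = {9,11}:  v_{9} + v_{11} = 0  →  sig = (2; —)
  P = {0,9}:  v_{0} + v_{9} = v_{7}  →  sig = (2; 1)
  P = {2,4}:  v_{2} + v_{4} = v_{8}  →  sig = (2; 1)
  P = {3,8}:  v_{3} + v_{8} = v_{2}  →  sig = (2; 1)
  P = {5,7}:  v_{5} + v_{7} = v_{9}  →  sig = (2; 1)
  P = {6,8}:  v_{6} + v_{8} = v_{9}  →  sig = (2; 1)
  P = {7,11}:  v_{7} + v_{11} = v_{0}  →  sig = (2; 1)
  P = {2,6}:  v_{2} + v_{6} = v_{3} + v_{9}  →  sig = (2; 1,1)
  P = {5,11}:  v_{5} + v_{11} = v_{1} + v_{6} + v_{10}  →  sig = (2; 1,1,1)
  P = {8,11}:  v_{8} + v_{11} = v_{1} + v_{7} + v_{10}  →  sig = (2; 1,1,1)
  P = {2,11}:  v_{2} + v_{11} = v_{1} + v_{3} + v_{7} + v_{10}  →  sig = (2; 1,1,1,1)
  P = {0,2}:  v_{0} + v_{2} = v_{1} + v_{3} + 2·v_{7} + v_{10}  →  sig = (2; 1,1,1,2)
  P = {2,5}:  v_{2} + v_{5} = v_{1} + v_{3} + 2·v_{9} + v_{10}  →  sig = (2; 1,1,1,2)
  P = {0,8}:  v_{0} + v_{8} = v_{1} + 2·v_{7} + v_{10}  →  sig = (2; 1,1,2)
  P = {5,8}:  v_{5} + v_{8} = v_{1} + 2·v_{9} + v_{10}  →  sig = (2; 1,1,2)
  P = {1,6,7,10}:  v_{1} + v_{6} + v_{7} + v_{10} = 0  →  sig = (4; —)
  P = {0,1,6,10}:  v_{0} + v_{1} + v_{6} + v_{10} = v_{11}  →  sig = (4; 1)
  P = {1,6,9,10}:  v_{1} + v_{6} + v_{9} + v_{10} = v_{5}  →  sig = (4; 1)
  P = {1,7,9,10}:  v_{1} + v_{7} + v_{9} + v_{10} = v_{8}  →  sig = (4; 1)

Sorted signature multiset PRS(X):
    |P|=2: 17 collections, coeffs (), (), (), (1), (1), (1), (1), (1), (1), (1,1), (1,1,1), (1,1,1), (1,1,1,1), (1,1,1,2), (1,1,1,2), (1,1,2), (1,1,2)
    |P|=4: 4 collections, coeffs (), (1), (1), (1)


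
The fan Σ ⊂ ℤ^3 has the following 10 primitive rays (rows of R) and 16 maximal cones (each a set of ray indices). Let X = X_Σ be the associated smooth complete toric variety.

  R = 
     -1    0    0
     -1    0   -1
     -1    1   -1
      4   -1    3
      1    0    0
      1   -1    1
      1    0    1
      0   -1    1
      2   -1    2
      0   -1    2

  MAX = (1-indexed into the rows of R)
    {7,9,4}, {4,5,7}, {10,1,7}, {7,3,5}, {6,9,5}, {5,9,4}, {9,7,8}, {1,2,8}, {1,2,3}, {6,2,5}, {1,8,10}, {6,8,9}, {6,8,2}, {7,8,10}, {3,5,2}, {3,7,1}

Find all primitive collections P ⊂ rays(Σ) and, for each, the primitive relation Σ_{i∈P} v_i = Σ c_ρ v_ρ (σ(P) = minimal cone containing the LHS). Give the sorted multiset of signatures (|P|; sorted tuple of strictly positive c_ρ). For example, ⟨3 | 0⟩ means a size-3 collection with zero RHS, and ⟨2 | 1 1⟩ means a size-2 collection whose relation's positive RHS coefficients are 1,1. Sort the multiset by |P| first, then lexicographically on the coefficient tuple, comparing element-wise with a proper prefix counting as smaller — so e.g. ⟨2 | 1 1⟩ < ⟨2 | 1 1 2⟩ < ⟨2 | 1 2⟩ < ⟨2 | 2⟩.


Minimal non-faces — 23 found among 10 rays, 16 max cones:

  • {1,5}:  v_{1} + v_{5} = 0  so sig = ⟨2 | 0⟩
  • {2,7}:  v_{2} + v_{7} = 0  so sig = ⟨2 | 0⟩
  • {3,6}:  v_{3} + v_{6} = 0  so sig = ⟨2 | 0⟩
  • {1,6}:  v_{1} + v_{6} = v_{8}  so sig = ⟨2 | 1⟩
  • {2,9}:  v_{2} + v_{9} = v_{6}  so sig = ⟨2 | 1⟩
  • {3,8}:  v_{3} + v_{8} = v_{1}  so sig = ⟨2 | 1⟩
  • {3,9}:  v_{3} + v_{9} = v_{7}  so sig = ⟨2 | 1⟩
  • {5,8}:  v_{5} + v_{8} = v_{6}  so sig = ⟨2 | 1⟩
  • {6,7}:  v_{6} + v_{7} = v_{9}  so sig = ⟨2 | 1⟩
  • {1,4}:  v_{1} + v_{4} = v_{7} + v_{9}  so sig = ⟨2 | 1 1⟩
  • {1,9}:  v_{1} + v_{9} = v_{7} + v_{8}  so sig = ⟨2 | 1 1⟩
  • {2,4}:  v_{2} + v_{4} = v_{5} + v_{9}  so sig = ⟨2 | 1 1⟩
  • {2,10}:  v_{2} + v_{10} = v_{1} + v_{8}  so sig = ⟨2 | 1 1⟩
  • {5,10}:  v_{5} + v_{10} = v_{7} + v_{8}  so sig = ⟨2 | 1 1⟩
  • {4,10}:  v_{4} + v_{10} = 2·v_{7} + v_{8} + v_{9}  so sig = ⟨2 | 1 1 2⟩
  • {3,4}:  v_{3} + v_{4} = v_{5} + 2·v_{7}  so sig = ⟨2 | 1 2⟩
  • {3,10}:  v_{3} + v_{10} = 2·v_{1} + v_{7}  so sig = ⟨2 | 1 2⟩
  • {4,6}:  v_{4} + v_{6} = v_{5} + 2·v_{9}  so sig = ⟨2 | 1 2⟩
  • {6,10}:  v_{6} + v_{10} = v_{7} + 2·v_{8}  so sig = ⟨2 | 1 2⟩
  • {4,8}:  v_{4} + v_{8} = 2·v_{9}  so sig = ⟨2 | 2⟩
  • {9,10}:  v_{9} + v_{10} = 2·v_{7} + 2·v_{8}  so sig = ⟨2 | 2 2⟩
  • {1,7,8}:  v_{1} + v_{7} + v_{8} = v_{10}  so sig = ⟨3 | 1⟩
  • {5,7,9}:  v_{5} + v_{7} + v_{9} = v_{4}  so sig = ⟨3 | 1⟩

Sorted signature multiset PRS(X):
    ⟨2 | 0⟩
    ⟨2 | 0⟩
    ⟨2 | 0⟩
    ⟨2 | 1⟩
    ⟨2 | 1⟩
    ⟨2 | 1⟩
    ⟨2 | 1⟩
    ⟨2 | 1⟩
    ⟨2 | 1⟩
    ⟨2 | 1 1⟩
    ⟨2 | 1 1⟩
    ⟨2 | 1 1⟩
    ⟨2 | 1 1⟩
    ⟨2 | 1 1⟩
    ⟨2 | 1 1 2⟩
    ⟨2 | 1 2⟩
    ⟨2 | 1 2⟩
    ⟨2 | 1 2⟩
    ⟨2 | 1 2⟩
    ⟨2 | 2⟩
    ⟨2 | 2 2⟩
    ⟨3 | 1⟩
    ⟨3 | 1⟩


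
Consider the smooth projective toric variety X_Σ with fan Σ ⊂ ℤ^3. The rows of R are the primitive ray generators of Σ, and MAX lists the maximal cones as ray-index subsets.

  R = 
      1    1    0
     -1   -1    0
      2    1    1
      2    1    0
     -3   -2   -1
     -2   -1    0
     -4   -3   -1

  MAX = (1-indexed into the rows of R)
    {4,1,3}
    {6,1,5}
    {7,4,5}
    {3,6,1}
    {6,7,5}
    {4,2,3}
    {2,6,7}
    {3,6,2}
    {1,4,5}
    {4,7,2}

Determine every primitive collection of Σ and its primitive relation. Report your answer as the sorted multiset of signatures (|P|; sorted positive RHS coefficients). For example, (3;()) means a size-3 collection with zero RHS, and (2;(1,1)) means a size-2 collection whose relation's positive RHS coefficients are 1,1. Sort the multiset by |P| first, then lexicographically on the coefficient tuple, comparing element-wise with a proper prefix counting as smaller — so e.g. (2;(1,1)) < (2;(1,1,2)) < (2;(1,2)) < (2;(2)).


The 6 primitive collections of Σ (r=7, n=3):

  {1,2}:  v_{1} + v_{2} = 0 — sig = (2;())
  {4,6}:  v_{4} + v_{6} = 0 — sig = (2;())
  {1,7}:  v_{1} + v_{7} = v_{5} — sig = (2;(1))
  {2,5}:  v_{2} + v_{5} = v_{7} — sig = (2;(1))
  {3,5}:  v_{3} + v_{5} = v_{2} — sig = (2;(1))
  {3,7}:  v_{3} + v_{7} = 2·v_{2} — sig = (2;(2))

Signatures (|P|; sorted positive RHS coefficients), sorted:
    |P|=2: 6 collections, coeffs (), (), (1), (1), (1), (2)


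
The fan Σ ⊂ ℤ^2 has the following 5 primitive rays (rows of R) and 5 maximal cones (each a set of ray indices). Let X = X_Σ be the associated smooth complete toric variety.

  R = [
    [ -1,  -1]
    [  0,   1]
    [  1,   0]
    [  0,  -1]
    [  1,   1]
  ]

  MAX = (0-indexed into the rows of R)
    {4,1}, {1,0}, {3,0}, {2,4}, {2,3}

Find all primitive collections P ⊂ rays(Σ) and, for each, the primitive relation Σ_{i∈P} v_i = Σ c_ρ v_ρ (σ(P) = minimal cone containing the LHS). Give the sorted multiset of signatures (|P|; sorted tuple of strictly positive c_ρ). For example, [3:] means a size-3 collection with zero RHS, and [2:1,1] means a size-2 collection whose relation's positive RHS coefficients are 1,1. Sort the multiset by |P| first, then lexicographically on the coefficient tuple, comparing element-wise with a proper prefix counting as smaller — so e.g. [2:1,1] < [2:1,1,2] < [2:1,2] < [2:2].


|primitive collections| = 5. Relations:

  {0,4}:  v_{0} + v_{4} = 0  ⟹  sig = [2:]
  {1,3}:  v_{1} + v_{3} = 0  ⟹  sig = [2:]
  {0,2}:  v_{0} + v_{2} = v_{3}  ⟹  sig = [2:1]
  {1,2}:  v_{1} + v_{2} = v_{4}  ⟹  sig = [2:1]
  {3,4}:  v_{3} + v_{4} = v_{2}  ⟹  sig = [2:1]

Sorted signature multiset PRS(X):
[[2:], [2:], [2:1], [2:1], [2:1]]


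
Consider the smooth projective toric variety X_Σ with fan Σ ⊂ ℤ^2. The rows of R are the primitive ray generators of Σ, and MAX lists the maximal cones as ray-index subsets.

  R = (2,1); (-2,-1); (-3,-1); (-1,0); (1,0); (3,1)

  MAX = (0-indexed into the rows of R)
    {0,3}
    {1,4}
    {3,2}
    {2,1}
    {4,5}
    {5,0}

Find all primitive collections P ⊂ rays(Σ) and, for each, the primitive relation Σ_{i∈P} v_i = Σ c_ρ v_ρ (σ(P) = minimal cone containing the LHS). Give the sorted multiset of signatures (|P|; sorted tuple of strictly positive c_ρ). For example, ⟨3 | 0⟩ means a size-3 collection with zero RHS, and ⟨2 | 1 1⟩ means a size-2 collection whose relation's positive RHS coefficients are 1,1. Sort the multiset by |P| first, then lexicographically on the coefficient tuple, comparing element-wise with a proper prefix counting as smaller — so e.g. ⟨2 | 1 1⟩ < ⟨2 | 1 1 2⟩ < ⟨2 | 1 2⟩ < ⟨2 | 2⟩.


The 9 primitive collections of Σ (r=6, n=2):

  • {0,1}:  v_{0} + v_{1} = 0  so sig = ⟨2 | 0⟩
  • {2,5}:  v_{2} + v_{5} = 0  so sig = ⟨2 | 0⟩
  • {3,4}:  v_{3} + v_{4} = 0  so sig = ⟨2 | 0⟩
  • {0,2}:  v_{0} + v_{2} = v_{3}  so sig = ⟨2 | 1⟩
  • {0,4}:  v_{0} + v_{4} = v_{5}  so sig = ⟨2 | 1⟩
  • {1,3}:  v_{1} + v_{3} = v_{2}  so sig = ⟨2 | 1⟩
  • {1,5}:  v_{1} + v_{5} = v_{4}  so sig = ⟨2 | 1⟩
  • {2,4}:  v_{2} + v_{4} = v_{1}  so sig = ⟨2 | 1⟩
  • {3,5}:  v_{3} + v_{5} = v_{0}  so sig = ⟨2 | 1⟩

Sorted signature multiset PRS(X):
[⟨2 | 0⟩, ⟨2 | 0⟩, ⟨2 | 0⟩, ⟨2 | 1⟩, ⟨2 | 1⟩, ⟨2 | 1⟩, ⟨2 | 1⟩, ⟨2 | 1⟩, ⟨2 | 1⟩]


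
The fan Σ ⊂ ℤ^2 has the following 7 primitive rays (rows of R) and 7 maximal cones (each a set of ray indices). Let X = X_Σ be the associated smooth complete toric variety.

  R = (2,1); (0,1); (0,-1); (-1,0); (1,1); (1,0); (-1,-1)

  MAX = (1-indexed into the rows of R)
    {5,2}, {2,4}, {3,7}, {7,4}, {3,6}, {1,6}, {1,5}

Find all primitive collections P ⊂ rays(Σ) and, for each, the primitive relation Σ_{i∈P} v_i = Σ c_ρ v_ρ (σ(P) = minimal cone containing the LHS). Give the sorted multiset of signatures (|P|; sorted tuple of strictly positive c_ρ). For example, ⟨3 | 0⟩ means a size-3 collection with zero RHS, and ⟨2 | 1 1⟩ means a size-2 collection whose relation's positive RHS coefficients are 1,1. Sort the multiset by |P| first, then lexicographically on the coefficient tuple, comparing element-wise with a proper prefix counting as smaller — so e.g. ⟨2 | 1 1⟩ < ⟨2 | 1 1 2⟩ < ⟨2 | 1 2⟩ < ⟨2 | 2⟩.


Minimal non-faces — 14 found among 7 rays, 7 max cones:

  P={2,3}:  v_{2} + v_{3} = 0 — sig = ⟨2 | 0⟩
  P={4,6}:  v_{4} + v_{6} = 0 — sig = ⟨2 | 0⟩
  P={5,7}:  v_{5} + v_{7} = 0 — sig = ⟨2 | 0⟩
  P={1,4}:  v_{1} + v_{4} = v_{5} — sig = ⟨2 | 1⟩
  P={1,7}:  v_{1} + v_{7} = v_{6} — sig = ⟨2 | 1⟩
  P={2,6}:  v_{2} + v_{6} = v_{5} — sig = ⟨2 | 1⟩
  P={2,7}:  v_{2} + v_{7} = v_{4} — sig = ⟨2 | 1⟩
  P={3,4}:  v_{3} + v_{4} = v_{7} — sig = ⟨2 | 1⟩
  P={3,5}:  v_{3} + v_{5} = v_{6} — sig = ⟨2 | 1⟩
  P={4,5}:  v_{4} + v_{5} = v_{2} — sig = ⟨2 | 1⟩
  P={5,6}:  v_{5} + v_{6} = v_{1} — sig = ⟨2 | 1⟩
  P={6,7}:  v_{6} + v_{7} = v_{3} — sig = ⟨2 | 1⟩
  P={1,2}:  v_{1} + v_{2} = 2·v_{5} — sig = ⟨2 | 2⟩
  P={1,3}:  v_{1} + v_{3} = 2·v_{6} — sig = ⟨2 | 2⟩

so the primitive-relation signature multiset is
[⟨2 | 0⟩, ⟨2 | 0⟩, ⟨2 | 0⟩, ⟨2 | 1⟩, ⟨2 | 1⟩, ⟨2 | 1⟩, ⟨2 | 1⟩, ⟨2 | 1⟩, ⟨2 | 1⟩, ⟨2 | 1⟩, ⟨2 | 1⟩, ⟨2 | 1⟩, ⟨2 | 2⟩, ⟨2 | 2⟩]


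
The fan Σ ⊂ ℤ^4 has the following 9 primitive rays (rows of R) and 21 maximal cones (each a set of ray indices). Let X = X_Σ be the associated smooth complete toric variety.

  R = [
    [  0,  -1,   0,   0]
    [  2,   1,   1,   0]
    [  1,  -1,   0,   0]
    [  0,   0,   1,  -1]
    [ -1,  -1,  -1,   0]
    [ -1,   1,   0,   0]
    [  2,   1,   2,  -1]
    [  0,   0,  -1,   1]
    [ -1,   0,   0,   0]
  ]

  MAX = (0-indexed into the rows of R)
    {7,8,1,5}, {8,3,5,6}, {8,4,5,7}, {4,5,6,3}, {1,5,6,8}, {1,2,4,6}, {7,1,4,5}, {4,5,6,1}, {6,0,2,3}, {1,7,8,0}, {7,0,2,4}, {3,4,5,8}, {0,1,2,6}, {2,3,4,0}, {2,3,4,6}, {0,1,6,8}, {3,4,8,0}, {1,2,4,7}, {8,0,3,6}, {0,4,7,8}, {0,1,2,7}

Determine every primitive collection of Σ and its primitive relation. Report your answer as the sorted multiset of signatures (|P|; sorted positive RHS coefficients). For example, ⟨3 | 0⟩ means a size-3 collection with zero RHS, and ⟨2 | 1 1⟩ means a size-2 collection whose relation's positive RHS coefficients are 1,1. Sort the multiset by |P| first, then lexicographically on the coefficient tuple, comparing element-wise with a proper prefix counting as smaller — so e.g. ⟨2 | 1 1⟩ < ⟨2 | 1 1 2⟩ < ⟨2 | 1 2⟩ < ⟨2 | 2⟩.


10 minimal non-faces of Δ(Σ) (on 9 rays):

  P={2,5}:  v_{2} + v_{5} = 0  →  sig = ⟨2 | 0⟩
  P={3,7}:  v_{3} + v_{7} = 0  →  sig = ⟨2 | 0⟩
  P={0,5}:  v_{0} + v_{5} = v_{8}  →  sig = ⟨2 | 1⟩
  P={1,3}:  v_{1} + v_{3} = v_{6}  →  sig = ⟨2 | 1⟩
  P={2,8}:  v_{2} + v_{8} = v_{0}  →  sig = ⟨2 | 1⟩
  P={6,7}:  v_{6} + v_{7} = v_{1}  →  sig = ⟨2 | 1⟩
  P={1,4,8}:  v_{1} + v_{4} + v_{8} = 0  →  sig = ⟨3 | 0⟩
  P={0,1,4}:  v_{0} + v_{1} + v_{4} = v_{2}  →  sig = ⟨3 | 1⟩
  P={4,6,8}:  v_{4} + v_{6} + v_{8} = v_{3}  →  sig = ⟨3 | 1⟩
  P={0,4,6}:  v_{0} + v_{4} + v_{6} = v_{2} + v_{3}  →  sig = ⟨3 | 1 1⟩

Signatures (|P|; sorted positive RHS coefficients), sorted:
    ⟨2 | 0⟩
    ⟨2 | 0⟩
    ⟨2 | 1⟩
    ⟨2 | 1⟩
    ⟨2 | 1⟩
    ⟨2 | 1⟩
    ⟨3 | 0⟩
    ⟨3 | 1⟩
    ⟨3 | 1⟩
    ⟨3 | 1 1⟩


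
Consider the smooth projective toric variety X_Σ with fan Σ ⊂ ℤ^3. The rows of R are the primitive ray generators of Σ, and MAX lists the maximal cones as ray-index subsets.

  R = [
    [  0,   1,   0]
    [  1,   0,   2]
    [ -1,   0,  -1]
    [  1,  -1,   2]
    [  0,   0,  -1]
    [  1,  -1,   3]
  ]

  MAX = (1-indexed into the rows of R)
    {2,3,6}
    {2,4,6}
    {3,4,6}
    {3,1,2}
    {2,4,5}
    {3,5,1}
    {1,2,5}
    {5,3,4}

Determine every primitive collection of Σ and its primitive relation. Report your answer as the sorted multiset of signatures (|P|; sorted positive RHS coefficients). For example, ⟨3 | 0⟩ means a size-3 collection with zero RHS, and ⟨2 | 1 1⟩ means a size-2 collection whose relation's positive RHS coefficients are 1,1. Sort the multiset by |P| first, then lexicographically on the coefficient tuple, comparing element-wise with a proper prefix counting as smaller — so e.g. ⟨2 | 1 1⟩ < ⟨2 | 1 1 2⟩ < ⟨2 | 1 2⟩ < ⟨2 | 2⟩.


5 collections generate NE(X_Σ); each relation:

  P = {1,4}:  v_{1} + v_{4} = v_{2}  so sig = ⟨2 | 1⟩
  P = {5,6}:  v_{5} + v_{6} = v_{4}  so sig = ⟨2 | 1⟩
  P = {1,6}:  v_{1} + v_{6} = 2·v_{2} + v_{3}  so sig = ⟨2 | 1 2⟩
  P = {2,3,5}:  v_{2} + v_{3} + v_{5} = 0  so sig = ⟨3 | 0⟩
  P = {2,3,4}:  v_{2} + v_{3} + v_{4} = v_{6}  so sig = ⟨3 | 1⟩

Sorted signature multiset PRS(X):
    |P|=2: 3 collections, coeffs (1), (1), (1,2)
    |P|=3: 2 collections, coeffs (), (1)


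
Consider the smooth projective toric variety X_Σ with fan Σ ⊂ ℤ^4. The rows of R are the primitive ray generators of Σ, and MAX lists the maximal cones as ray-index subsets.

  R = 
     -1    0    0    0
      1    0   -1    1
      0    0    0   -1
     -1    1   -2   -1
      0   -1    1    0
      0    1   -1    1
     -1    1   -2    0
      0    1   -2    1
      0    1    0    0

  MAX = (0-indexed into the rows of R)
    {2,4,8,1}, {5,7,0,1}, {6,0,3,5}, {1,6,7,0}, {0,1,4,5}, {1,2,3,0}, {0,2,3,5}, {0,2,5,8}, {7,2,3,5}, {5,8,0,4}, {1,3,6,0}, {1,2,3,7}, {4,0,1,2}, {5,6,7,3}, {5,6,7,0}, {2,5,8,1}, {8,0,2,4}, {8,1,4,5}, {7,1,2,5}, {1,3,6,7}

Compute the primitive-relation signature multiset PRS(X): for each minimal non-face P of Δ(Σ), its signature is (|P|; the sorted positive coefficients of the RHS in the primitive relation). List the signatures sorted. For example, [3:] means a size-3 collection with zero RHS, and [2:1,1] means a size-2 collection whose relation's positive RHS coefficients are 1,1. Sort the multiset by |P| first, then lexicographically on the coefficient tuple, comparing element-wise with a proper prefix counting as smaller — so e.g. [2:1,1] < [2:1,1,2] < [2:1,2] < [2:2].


|primitive collections| = 14. Relations:

  {2,6}:  v_{2} + v_{6} = v_{3} — sig = [2:1]
  {4,7}:  v_{4} + v_{7} = v_{0} + v_{1} — sig = [2:1,1]
  {4,6}:  v_{4} + v_{6} = 2·v_{0} + v_{1} + v_{2} — sig = [2:1,1,2]
  {7,8}:  v_{7} + v_{8} = v_{2} + 2·v_{5} — sig = [2:1,2]
  {3,4}:  v_{3} + v_{4} = 2·v_{0} + v_{1} + 2·v_{2} — sig = [2:1,2,2]
  {6,8}:  v_{6} + v_{8} = v_{0} + 2·v_{2} + 2·v_{5} — sig = [2:1,2,2]
  {3,8}:  v_{3} + v_{8} = v_{0} + 3·v_{2} + 2·v_{5} — sig = [2:1,2,3]
  {2,4,5}:  v_{2} + v_{4} + v_{5} = 0 — sig = [3:]
  {0,1,8}:  v_{0} + v_{1} + v_{8} = v_{5} — sig = [3:1]
  {0,2,7}:  v_{0} + v_{2} + v_{7} = v_{6} — sig = [3:1]
  {1,3,5}:  v_{1} + v_{3} + v_{5} = v_{2} + 2·v_{7} — sig = [3:1,2]
  {0,3,7}:  v_{0} + v_{3} + v_{7} = 2·v_{6} — sig = [3:2]
  {1,5,6}:  v_{1} + v_{5} + v_{6} = 2·v_{7} — sig = [3:2]
  {0,1,2,5}:  v_{0} + v_{1} + v_{2} + v_{5} = v_{7} — sig = [4:1]

Sorted signature multiset PRS(X):
    |P|=2: 7 collections, coeffs (1), (1,1), (1,1,2), (1,2), (1,2,2), (1,2,2), (1,2,3)
    |P|=3: 6 collections, coeffs (), (1), (1), (1,2), (2), (2)
    |P|=4: 1 collection, coeffs (1)


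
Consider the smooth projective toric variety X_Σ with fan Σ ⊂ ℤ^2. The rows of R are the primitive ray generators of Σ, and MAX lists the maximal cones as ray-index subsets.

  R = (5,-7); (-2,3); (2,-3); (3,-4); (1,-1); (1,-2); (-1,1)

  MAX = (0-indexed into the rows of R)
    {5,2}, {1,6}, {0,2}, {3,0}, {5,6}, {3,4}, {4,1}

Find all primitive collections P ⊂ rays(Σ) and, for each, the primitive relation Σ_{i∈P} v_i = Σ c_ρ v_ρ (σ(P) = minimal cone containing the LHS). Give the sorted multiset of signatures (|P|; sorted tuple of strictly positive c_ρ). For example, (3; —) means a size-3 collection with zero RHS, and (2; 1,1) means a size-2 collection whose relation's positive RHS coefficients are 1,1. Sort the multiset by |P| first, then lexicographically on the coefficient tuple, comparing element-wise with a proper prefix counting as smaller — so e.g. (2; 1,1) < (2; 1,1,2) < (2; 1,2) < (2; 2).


Σ has 14 primitive collections:

  P = {1,2}:  v_{1} + v_{2} = 0  ⟹  sig = (2; —)
  P = {4,6}:  v_{4} + v_{6} = 0  ⟹  sig = (2; —)
  P = {0,1}:  v_{0} + v_{1} = v_{3}  ⟹  sig = (2; 1)
  P = {1,3}:  v_{1} + v_{3} = v_{4}  ⟹  sig = (2; 1)
  P = {1,5}:  v_{1} + v_{5} = v_{6}  ⟹  sig = (2; 1)
  P = {2,3}:  v_{2} + v_{3} = v_{0}  ⟹  sig = (2; 1)
  P = {2,4}:  v_{2} + v_{4} = v_{3}  ⟹  sig = (2; 1)
  P = {2,6}:  v_{2} + v_{6} = v_{5}  ⟹  sig = (2; 1)
  P = {3,6}:  v_{3} + v_{6} = v_{2}  ⟹  sig = (2; 1)
  P = {4,5}:  v_{4} + v_{5} = v_{2}  ⟹  sig = (2; 1)
  P = {0,4}:  v_{0} + v_{4} = 2·v_{3}  ⟹  sig = (2; 2)
  P = {0,6}:  v_{0} + v_{6} = 2·v_{2}  ⟹  sig = (2; 2)
  P = {3,5}:  v_{3} + v_{5} = 2·v_{2}  ⟹  sig = (2; 2)
  P = {0,5}:  v_{0} + v_{5} = 3·v_{2}  ⟹  sig = (2; 3)

Hence PRS(X_Σ) =
[(2; —), (2; —), (2; 1), (2; 1), (2; 1), (2; 1), (2; 1), (2; 1), (2; 1), (2; 1), (2; 2), (2; 2), (2; 2), (2; 3)]
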